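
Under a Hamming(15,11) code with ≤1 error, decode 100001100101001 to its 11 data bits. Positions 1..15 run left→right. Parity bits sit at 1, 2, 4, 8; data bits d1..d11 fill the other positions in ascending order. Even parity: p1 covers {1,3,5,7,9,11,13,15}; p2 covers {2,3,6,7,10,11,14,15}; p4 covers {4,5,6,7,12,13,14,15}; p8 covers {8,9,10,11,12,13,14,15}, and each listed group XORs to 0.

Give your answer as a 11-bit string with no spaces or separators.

00111101001

s1 (pos 1,3,5,7,9,11,13,15): 1⊕0⊕0⊕1⊕0⊕0⊕0⊕1 = 1
s2 (pos 2,3,6,7,10,11,14,15): 0⊕0⊕1⊕1⊕1⊕0⊕0⊕1 = 0
s4 (pos 4,5,6,7,12,13,14,15): 0⊕0⊕1⊕1⊕1⊕0⊕0⊕1 = 0
s8 (pos 8,9,10,11,12,13,14,15): 0⊕0⊕1⊕0⊕1⊕0⊕0⊕1 = 1
Syndrome s8…s1 = 1001 → error at position 9.
Flip position 9: 100001100101001 → 100001101101001
Read data bits from positions 3,5,6,7,9,10,11,12,13,14,15: 00111101001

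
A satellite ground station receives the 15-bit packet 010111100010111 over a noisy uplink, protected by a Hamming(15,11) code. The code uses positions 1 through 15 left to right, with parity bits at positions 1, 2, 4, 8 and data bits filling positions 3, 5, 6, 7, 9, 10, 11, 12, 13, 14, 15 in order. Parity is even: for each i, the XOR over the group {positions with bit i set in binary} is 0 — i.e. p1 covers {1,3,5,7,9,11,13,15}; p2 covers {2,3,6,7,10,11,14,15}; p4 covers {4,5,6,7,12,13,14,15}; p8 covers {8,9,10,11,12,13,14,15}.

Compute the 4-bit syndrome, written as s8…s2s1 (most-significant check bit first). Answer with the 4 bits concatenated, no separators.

s1 (pos 1,3,5,7,9,11,13,15): 0⊕0⊕1⊕1⊕0⊕1⊕1⊕1 = 1
s2 (pos 2,3,6,7,10,11,14,15): 1⊕0⊕1⊕1⊕0⊕1⊕1⊕1 = 0
s4 (pos 4,5,6,7,12,13,14,15): 1⊕1⊕1⊕1⊕0⊕1⊕1⊕1 = 1
s8 (pos 8,9,10,11,12,13,14,15): 0⊕0⊕0⊕1⊕0⊕1⊕1⊕1 = 0
Syndrome s8…s1 = 0101 → error at position 5.

0101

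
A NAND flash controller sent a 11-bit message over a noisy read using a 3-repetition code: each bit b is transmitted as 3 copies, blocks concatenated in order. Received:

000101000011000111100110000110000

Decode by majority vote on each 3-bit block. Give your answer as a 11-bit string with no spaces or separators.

Block 1 (000): 0 ones → 0
Block 2 (101): 2 ones → 1
Block 3 (000): 0 ones → 0
Block 4 (011): 2 ones → 1
Block 5 (000): 0 ones → 0
Block 6 (111): 3 ones → 1
Block 7 (100): 1 one → 0
Block 8 (110): 2 ones → 1
Block 9 (000): 0 ones → 0
Block 10 (110): 2 ones → 1
Block 11 (000): 0 ones → 0

01010101010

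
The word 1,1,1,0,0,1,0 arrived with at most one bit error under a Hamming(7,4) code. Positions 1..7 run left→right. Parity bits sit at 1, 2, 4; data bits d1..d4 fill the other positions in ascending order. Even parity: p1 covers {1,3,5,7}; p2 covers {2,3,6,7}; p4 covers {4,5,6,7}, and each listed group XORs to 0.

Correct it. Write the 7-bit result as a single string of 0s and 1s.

s1 (pos 1,3,5,7): 1⊕1⊕0⊕0 = 0
s2 (pos 2,3,6,7): 1⊕1⊕1⊕0 = 1
s4 (pos 4,5,6,7): 0⊕0⊕1⊕0 = 1
Syndrome s4…s1 = 110 → error at position 6.
Flip position 6: 1110010 → 1110000

1110000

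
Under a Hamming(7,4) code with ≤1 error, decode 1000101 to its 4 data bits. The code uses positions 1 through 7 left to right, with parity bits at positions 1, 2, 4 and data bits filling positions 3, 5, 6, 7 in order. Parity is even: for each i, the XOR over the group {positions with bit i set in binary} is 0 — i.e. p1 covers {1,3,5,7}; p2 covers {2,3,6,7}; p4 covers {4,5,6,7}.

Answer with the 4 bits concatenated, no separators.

s1 (pos 1,3,5,7): 1⊕0⊕1⊕1 = 1
s2 (pos 2,3,6,7): 0⊕0⊕0⊕1 = 1
s4 (pos 4,5,6,7): 0⊕1⊕0⊕1 = 0
Syndrome s4…s1 = 011 → error at position 3.
Flip position 3: 1000101 → 1010101
Read data bits from positions 3,5,6,7: 1101

1101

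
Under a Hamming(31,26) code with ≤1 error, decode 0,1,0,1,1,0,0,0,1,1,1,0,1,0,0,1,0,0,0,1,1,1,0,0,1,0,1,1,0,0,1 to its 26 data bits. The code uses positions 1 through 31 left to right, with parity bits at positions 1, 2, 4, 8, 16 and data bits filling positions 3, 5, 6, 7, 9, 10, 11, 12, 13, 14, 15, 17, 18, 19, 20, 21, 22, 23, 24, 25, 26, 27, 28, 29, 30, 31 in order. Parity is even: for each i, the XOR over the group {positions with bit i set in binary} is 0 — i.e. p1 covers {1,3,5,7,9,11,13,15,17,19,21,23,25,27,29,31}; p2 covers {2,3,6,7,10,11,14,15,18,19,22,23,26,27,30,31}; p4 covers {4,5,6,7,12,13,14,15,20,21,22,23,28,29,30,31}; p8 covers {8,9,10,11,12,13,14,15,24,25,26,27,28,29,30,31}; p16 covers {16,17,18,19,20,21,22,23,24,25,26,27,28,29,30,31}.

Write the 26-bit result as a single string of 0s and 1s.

01001110100000111001011001

s1 (pos 1,3,5,7,9,11,13,15,17,19,21,23,25,27,29,31): 0⊕0⊕1⊕0⊕1⊕1⊕1⊕0⊕0⊕0⊕1⊕0⊕1⊕1⊕0⊕1 = 0
s2 (pos 2,3,6,7,10,11,14,15,18,19,22,23,26,27,30,31): 1⊕0⊕0⊕0⊕1⊕1⊕0⊕0⊕0⊕0⊕1⊕0⊕0⊕1⊕0⊕1 = 0
s4 (pos 4,5,6,7,12,13,14,15,20,21,22,23,28,29,30,31): 1⊕1⊕0⊕0⊕0⊕1⊕0⊕0⊕1⊕1⊕1⊕0⊕1⊕0⊕0⊕1 = 0
s8 (pos 8,9,10,11,12,13,14,15,24,25,26,27,28,29,30,31): 0⊕1⊕1⊕1⊕0⊕1⊕0⊕0⊕0⊕1⊕0⊕1⊕1⊕0⊕0⊕1 = 0
s16 (pos 16,17,18,19,20,21,22,23,24,25,26,27,28,29,30,31): 1⊕0⊕0⊕0⊕1⊕1⊕1⊕0⊕0⊕1⊕0⊕1⊕1⊕0⊕0⊕1 = 0
Syndrome s16…s1 = 00000 → no error.
Read data bits from positions 3,5,6,7,9,10,11,12,13,14,15,17,18,19,20,21,22,23,24,25,26,27,28,29,30,31: 01001110100000111001011001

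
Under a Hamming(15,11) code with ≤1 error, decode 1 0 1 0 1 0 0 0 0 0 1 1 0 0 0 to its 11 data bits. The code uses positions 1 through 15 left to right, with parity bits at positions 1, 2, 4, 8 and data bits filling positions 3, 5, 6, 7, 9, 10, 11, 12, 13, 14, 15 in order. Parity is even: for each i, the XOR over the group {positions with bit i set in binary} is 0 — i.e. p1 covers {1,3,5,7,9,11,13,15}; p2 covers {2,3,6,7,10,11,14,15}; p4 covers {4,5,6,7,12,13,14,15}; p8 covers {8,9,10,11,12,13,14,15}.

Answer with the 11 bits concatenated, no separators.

11000011000

s1 (pos 1,3,5,7,9,11,13,15): 1⊕1⊕1⊕0⊕0⊕1⊕0⊕0 = 0
s2 (pos 2,3,6,7,10,11,14,15): 0⊕1⊕0⊕0⊕0⊕1⊕0⊕0 = 0
s4 (pos 4,5,6,7,12,13,14,15): 0⊕1⊕0⊕0⊕1⊕0⊕0⊕0 = 0
s8 (pos 8,9,10,11,12,13,14,15): 0⊕0⊕0⊕1⊕1⊕0⊕0⊕0 = 0
Syndrome s8…s1 = 0000 → no error.
Read data bits from positions 3,5,6,7,9,10,11,12,13,14,15: 11000011000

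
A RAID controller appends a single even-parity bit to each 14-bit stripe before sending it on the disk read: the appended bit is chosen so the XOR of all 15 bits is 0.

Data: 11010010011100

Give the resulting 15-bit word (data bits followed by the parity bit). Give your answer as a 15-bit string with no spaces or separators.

110100100111001

XOR of the 14 data bits: 1⊕1⊕0⊕1⊕0⊕0⊕1⊕0⊕0⊕1⊕1⊕1⊕0⊕0 = 1
Parity bit = 1 (so all 15 bits XOR to 0).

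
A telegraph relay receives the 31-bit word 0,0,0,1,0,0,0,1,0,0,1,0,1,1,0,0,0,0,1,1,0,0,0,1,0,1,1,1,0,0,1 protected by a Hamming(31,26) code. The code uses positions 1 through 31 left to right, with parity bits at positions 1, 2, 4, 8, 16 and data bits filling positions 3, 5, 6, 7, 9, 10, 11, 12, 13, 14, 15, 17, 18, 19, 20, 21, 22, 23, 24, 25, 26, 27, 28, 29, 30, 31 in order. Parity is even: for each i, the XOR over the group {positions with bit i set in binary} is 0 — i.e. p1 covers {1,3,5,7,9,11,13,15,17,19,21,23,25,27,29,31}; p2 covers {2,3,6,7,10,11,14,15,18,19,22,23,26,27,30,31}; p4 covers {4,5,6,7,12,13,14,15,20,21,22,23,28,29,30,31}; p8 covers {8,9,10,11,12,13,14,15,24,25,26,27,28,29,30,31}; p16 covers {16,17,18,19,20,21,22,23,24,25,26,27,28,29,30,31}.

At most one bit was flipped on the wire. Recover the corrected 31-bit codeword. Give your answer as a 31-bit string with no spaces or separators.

s1 (pos 1,3,5,7,9,11,13,15,17,19,21,23,25,27,29,31): 0⊕0⊕0⊕0⊕0⊕1⊕1⊕0⊕0⊕1⊕0⊕0⊕0⊕1⊕0⊕1 = 1
s2 (pos 2,3,6,7,10,11,14,15,18,19,22,23,26,27,30,31): 0⊕0⊕0⊕0⊕0⊕1⊕1⊕0⊕0⊕1⊕0⊕0⊕1⊕1⊕0⊕1 = 0
s4 (pos 4,5,6,7,12,13,14,15,20,21,22,23,28,29,30,31): 1⊕0⊕0⊕0⊕0⊕1⊕1⊕0⊕1⊕0⊕0⊕0⊕1⊕0⊕0⊕1 = 0
s8 (pos 8,9,10,11,12,13,14,15,24,25,26,27,28,29,30,31): 1⊕0⊕0⊕1⊕0⊕1⊕1⊕0⊕1⊕0⊕1⊕1⊕1⊕0⊕0⊕1 = 1
s16 (pos 16,17,18,19,20,21,22,23,24,25,26,27,28,29,30,31): 0⊕0⊕0⊕1⊕1⊕0⊕0⊕0⊕1⊕0⊕1⊕1⊕1⊕0⊕0⊕1 = 1
Syndrome s16…s1 = 11001 → error at position 25.
Flip position 25: 0001000100101100001100010111001 → 0001000100101100001100011111001

0001000100101100001100011111001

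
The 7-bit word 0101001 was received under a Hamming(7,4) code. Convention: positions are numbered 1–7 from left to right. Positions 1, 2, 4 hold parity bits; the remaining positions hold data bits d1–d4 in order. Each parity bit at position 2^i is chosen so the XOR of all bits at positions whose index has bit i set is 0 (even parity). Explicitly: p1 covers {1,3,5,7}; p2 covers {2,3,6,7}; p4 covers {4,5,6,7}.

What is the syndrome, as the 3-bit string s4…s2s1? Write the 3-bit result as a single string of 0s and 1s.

s1 (pos 1,3,5,7): 0⊕0⊕0⊕1 = 1
s2 (pos 2,3,6,7): 1⊕0⊕0⊕1 = 0
s4 (pos 4,5,6,7): 1⊕0⊕0⊕1 = 0
Syndrome s4…s1 = 001 → error at position 1.

001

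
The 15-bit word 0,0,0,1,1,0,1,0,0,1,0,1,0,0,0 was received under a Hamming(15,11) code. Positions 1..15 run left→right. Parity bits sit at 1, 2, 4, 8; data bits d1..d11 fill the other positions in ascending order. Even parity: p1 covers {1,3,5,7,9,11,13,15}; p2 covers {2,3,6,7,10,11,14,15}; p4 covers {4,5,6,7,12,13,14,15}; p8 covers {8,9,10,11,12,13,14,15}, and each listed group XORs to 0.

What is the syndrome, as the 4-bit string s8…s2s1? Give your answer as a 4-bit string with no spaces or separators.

s1 (pos 1,3,5,7,9,11,13,15): 0⊕0⊕1⊕1⊕0⊕0⊕0⊕0 = 0
s2 (pos 2,3,6,7,10,11,14,15): 0⊕0⊕0⊕1⊕1⊕0⊕0⊕0 = 0
s4 (pos 4,5,6,7,12,13,14,15): 1⊕1⊕0⊕1⊕1⊕0⊕0⊕0 = 0
s8 (pos 8,9,10,11,12,13,14,15): 0⊕0⊕1⊕0⊕1⊕0⊕0⊕0 = 0
Syndrome s8…s1 = 0000 → no error.

0000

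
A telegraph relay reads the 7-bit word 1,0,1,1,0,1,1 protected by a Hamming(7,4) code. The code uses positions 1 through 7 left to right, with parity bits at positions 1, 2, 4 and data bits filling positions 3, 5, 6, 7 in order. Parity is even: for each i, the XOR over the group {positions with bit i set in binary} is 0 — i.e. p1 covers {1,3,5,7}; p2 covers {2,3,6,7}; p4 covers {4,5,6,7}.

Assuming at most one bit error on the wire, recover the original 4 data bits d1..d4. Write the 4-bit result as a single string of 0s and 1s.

s1 (pos 1,3,5,7): 1⊕1⊕0⊕1 = 1
s2 (pos 2,3,6,7): 0⊕1⊕1⊕1 = 1
s4 (pos 4,5,6,7): 1⊕0⊕1⊕1 = 1
Syndrome s4…s1 = 111 → error at position 7.
Flip position 7: 1011011 → 1011010
Read data bits from positions 3,5,6,7: 1010

1010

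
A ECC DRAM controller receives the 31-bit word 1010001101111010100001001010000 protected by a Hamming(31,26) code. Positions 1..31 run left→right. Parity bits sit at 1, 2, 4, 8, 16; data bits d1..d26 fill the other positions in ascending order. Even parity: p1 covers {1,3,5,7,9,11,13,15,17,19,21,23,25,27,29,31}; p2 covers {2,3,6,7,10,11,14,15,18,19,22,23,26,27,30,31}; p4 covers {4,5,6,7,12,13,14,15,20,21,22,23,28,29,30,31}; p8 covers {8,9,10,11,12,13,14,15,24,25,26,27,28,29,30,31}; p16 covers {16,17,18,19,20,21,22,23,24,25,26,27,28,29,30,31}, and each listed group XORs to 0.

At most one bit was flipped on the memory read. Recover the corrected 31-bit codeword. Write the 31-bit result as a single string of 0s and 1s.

1010000101111010100001001010000

s1 (pos 1,3,5,7,9,11,13,15,17,19,21,23,25,27,29,31): 1⊕1⊕0⊕1⊕0⊕1⊕1⊕1⊕1⊕0⊕0⊕0⊕1⊕1⊕0⊕0 = 1
s2 (pos 2,3,6,7,10,11,14,15,18,19,22,23,26,27,30,31): 0⊕1⊕0⊕1⊕1⊕1⊕0⊕1⊕0⊕0⊕1⊕0⊕0⊕1⊕0⊕0 = 1
s4 (pos 4,5,6,7,12,13,14,15,20,21,22,23,28,29,30,31): 0⊕0⊕0⊕1⊕1⊕1⊕0⊕1⊕0⊕0⊕1⊕0⊕0⊕0⊕0⊕0 = 1
s8 (pos 8,9,10,11,12,13,14,15,24,25,26,27,28,29,30,31): 1⊕0⊕1⊕1⊕1⊕1⊕0⊕1⊕0⊕1⊕0⊕1⊕0⊕0⊕0⊕0 = 0
s16 (pos 16,17,18,19,20,21,22,23,24,25,26,27,28,29,30,31): 0⊕1⊕0⊕0⊕0⊕0⊕1⊕0⊕0⊕1⊕0⊕1⊕0⊕0⊕0⊕0 = 0
Syndrome s16…s1 = 00111 → error at position 7.
Flip position 7: 1010001101111010100001001010000 → 1010000101111010100001001010000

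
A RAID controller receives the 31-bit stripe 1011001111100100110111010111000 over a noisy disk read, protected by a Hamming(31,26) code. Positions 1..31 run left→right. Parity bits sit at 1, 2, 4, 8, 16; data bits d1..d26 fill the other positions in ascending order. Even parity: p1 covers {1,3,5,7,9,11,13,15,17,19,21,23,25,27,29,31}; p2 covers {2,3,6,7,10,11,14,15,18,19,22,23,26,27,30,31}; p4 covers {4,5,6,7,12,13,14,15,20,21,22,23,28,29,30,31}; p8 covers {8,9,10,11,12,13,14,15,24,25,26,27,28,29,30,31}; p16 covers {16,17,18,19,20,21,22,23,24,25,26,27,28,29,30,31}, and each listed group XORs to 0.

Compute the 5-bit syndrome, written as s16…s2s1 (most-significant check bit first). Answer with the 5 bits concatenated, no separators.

11110

s1 (pos 1,3,5,7,9,11,13,15,17,19,21,23,25,27,29,31): 1⊕1⊕0⊕1⊕1⊕1⊕0⊕0⊕1⊕0⊕1⊕0⊕0⊕1⊕0⊕0 = 0
s2 (pos 2,3,6,7,10,11,14,15,18,19,22,23,26,27,30,31): 0⊕1⊕0⊕1⊕1⊕1⊕1⊕0⊕1⊕0⊕1⊕0⊕1⊕1⊕0⊕0 = 1
s4 (pos 4,5,6,7,12,13,14,15,20,21,22,23,28,29,30,31): 1⊕0⊕0⊕1⊕0⊕0⊕1⊕0⊕1⊕1⊕1⊕0⊕1⊕0⊕0⊕0 = 1
s8 (pos 8,9,10,11,12,13,14,15,24,25,26,27,28,29,30,31): 1⊕1⊕1⊕1⊕0⊕0⊕1⊕0⊕1⊕0⊕1⊕1⊕1⊕0⊕0⊕0 = 1
s16 (pos 16,17,18,19,20,21,22,23,24,25,26,27,28,29,30,31): 0⊕1⊕1⊕0⊕1⊕1⊕1⊕0⊕1⊕0⊕1⊕1⊕1⊕0⊕0⊕0 = 1
Syndrome s16…s1 = 11110 → error at position 30.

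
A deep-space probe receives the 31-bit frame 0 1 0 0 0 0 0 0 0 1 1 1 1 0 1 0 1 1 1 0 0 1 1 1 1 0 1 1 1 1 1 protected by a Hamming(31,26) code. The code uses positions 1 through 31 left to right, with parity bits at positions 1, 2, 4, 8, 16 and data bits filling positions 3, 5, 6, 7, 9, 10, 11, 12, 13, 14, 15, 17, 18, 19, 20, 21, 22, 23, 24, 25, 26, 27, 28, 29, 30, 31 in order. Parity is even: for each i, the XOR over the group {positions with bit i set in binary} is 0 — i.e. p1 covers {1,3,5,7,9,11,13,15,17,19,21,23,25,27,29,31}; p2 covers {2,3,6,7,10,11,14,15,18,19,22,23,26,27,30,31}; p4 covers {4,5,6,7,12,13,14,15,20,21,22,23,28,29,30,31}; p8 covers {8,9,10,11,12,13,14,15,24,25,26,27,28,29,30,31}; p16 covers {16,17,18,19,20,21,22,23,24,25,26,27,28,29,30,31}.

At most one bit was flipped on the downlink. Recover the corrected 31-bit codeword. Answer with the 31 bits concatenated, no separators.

0100010001111010111001111011111

s1 (pos 1,3,5,7,9,11,13,15,17,19,21,23,25,27,29,31): 0⊕0⊕0⊕0⊕0⊕1⊕1⊕1⊕1⊕1⊕0⊕1⊕1⊕1⊕1⊕1 = 0
s2 (pos 2,3,6,7,10,11,14,15,18,19,22,23,26,27,30,31): 1⊕0⊕0⊕0⊕1⊕1⊕0⊕1⊕1⊕1⊕1⊕1⊕0⊕1⊕1⊕1 = 1
s4 (pos 4,5,6,7,12,13,14,15,20,21,22,23,28,29,30,31): 0⊕0⊕0⊕0⊕1⊕1⊕0⊕1⊕0⊕0⊕1⊕1⊕1⊕1⊕1⊕1 = 1
s8 (pos 8,9,10,11,12,13,14,15,24,25,26,27,28,29,30,31): 0⊕0⊕1⊕1⊕1⊕1⊕0⊕1⊕1⊕1⊕0⊕1⊕1⊕1⊕1⊕1 = 0
s16 (pos 16,17,18,19,20,21,22,23,24,25,26,27,28,29,30,31): 0⊕1⊕1⊕1⊕0⊕0⊕1⊕1⊕1⊕1⊕0⊕1⊕1⊕1⊕1⊕1 = 0
Syndrome s16…s1 = 00110 → error at position 6.
Flip position 6: 0100000001111010111001111011111 → 0100010001111010111001111011111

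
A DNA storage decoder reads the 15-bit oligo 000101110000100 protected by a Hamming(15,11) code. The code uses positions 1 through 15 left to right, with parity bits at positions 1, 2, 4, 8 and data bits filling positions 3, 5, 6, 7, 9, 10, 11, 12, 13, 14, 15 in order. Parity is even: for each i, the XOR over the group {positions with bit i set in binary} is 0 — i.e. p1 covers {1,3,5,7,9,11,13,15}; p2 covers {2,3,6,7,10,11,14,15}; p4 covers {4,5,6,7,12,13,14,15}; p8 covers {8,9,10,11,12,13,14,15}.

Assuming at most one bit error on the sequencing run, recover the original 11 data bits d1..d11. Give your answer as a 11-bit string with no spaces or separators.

00110000100

s1 (pos 1,3,5,7,9,11,13,15): 0⊕0⊕0⊕1⊕0⊕0⊕1⊕0 = 0
s2 (pos 2,3,6,7,10,11,14,15): 0⊕0⊕1⊕1⊕0⊕0⊕0⊕0 = 0
s4 (pos 4,5,6,7,12,13,14,15): 1⊕0⊕1⊕1⊕0⊕1⊕0⊕0 = 0
s8 (pos 8,9,10,11,12,13,14,15): 1⊕0⊕0⊕0⊕0⊕1⊕0⊕0 = 0
Syndrome s8…s1 = 0000 → no error.
Read data bits from positions 3,5,6,7,9,10,11,12,13,14,15: 00110000100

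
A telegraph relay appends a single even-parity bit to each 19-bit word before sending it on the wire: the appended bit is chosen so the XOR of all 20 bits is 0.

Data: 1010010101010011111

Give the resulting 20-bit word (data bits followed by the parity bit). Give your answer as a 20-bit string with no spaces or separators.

XOR of the 19 data bits: 1⊕0⊕1⊕0⊕0⊕1⊕0⊕1⊕0⊕1⊕0⊕1⊕0⊕0⊕1⊕1⊕1⊕1⊕1 = 1
Parity bit = 1 (so all 20 bits XOR to 0).

10100101010100111111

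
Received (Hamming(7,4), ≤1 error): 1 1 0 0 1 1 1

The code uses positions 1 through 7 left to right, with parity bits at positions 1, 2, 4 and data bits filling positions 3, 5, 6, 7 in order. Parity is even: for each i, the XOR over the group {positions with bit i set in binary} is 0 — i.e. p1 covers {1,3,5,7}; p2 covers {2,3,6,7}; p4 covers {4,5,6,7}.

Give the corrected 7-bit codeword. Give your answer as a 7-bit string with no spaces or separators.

1100110

s1 (pos 1,3,5,7): 1⊕0⊕1⊕1 = 1
s2 (pos 2,3,6,7): 1⊕0⊕1⊕1 = 1
s4 (pos 4,5,6,7): 0⊕1⊕1⊕1 = 1
Syndrome s4…s1 = 111 → error at position 7.
Flip position 7: 1100111 → 1100110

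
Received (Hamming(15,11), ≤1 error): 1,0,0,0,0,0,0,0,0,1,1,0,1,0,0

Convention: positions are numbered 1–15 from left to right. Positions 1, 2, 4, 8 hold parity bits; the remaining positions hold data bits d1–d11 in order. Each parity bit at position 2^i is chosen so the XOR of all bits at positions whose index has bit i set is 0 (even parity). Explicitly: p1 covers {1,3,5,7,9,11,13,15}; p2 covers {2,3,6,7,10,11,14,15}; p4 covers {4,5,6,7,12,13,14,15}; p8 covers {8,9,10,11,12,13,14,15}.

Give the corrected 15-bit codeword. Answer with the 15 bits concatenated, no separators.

s1 (pos 1,3,5,7,9,11,13,15): 1⊕0⊕0⊕0⊕0⊕1⊕1⊕0 = 1
s2 (pos 2,3,6,7,10,11,14,15): 0⊕0⊕0⊕0⊕1⊕1⊕0⊕0 = 0
s4 (pos 4,5,6,7,12,13,14,15): 0⊕0⊕0⊕0⊕0⊕1⊕0⊕0 = 1
s8 (pos 8,9,10,11,12,13,14,15): 0⊕0⊕1⊕1⊕0⊕1⊕0⊕0 = 1
Syndrome s8…s1 = 1101 → error at position 13.
Flip position 13: 100000000110100 → 100000000110000

100000000110000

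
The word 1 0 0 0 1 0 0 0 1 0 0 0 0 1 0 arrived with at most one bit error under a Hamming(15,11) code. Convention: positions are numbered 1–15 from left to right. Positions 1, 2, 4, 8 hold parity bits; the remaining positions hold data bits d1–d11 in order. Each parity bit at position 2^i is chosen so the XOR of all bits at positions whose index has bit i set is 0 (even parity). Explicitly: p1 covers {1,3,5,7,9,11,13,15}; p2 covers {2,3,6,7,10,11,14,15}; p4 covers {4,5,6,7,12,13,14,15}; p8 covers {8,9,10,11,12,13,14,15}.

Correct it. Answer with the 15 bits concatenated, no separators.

s1 (pos 1,3,5,7,9,11,13,15): 1⊕0⊕1⊕0⊕1⊕0⊕0⊕0 = 1
s2 (pos 2,3,6,7,10,11,14,15): 0⊕0⊕0⊕0⊕0⊕0⊕1⊕0 = 1
s4 (pos 4,5,6,7,12,13,14,15): 0⊕1⊕0⊕0⊕0⊕0⊕1⊕0 = 0
s8 (pos 8,9,10,11,12,13,14,15): 0⊕1⊕0⊕0⊕0⊕0⊕1⊕0 = 0
Syndrome s8…s1 = 0011 → error at position 3.
Flip position 3: 100010001000010 → 101010001000010

101010001000010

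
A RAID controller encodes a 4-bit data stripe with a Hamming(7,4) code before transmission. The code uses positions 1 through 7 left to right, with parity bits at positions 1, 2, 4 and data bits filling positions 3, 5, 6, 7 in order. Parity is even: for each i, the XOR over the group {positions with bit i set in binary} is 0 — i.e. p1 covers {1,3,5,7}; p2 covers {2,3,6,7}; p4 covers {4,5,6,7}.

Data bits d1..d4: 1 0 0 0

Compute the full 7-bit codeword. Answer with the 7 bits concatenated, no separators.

Place data at non-parity positions: p1 p2 1 p4 0 0 0
p1 (pos 1,3,5,7): XOR of data positions = 1⊕0⊕0 = 1
p2 (pos 2,3,6,7): XOR of data positions = 1⊕0⊕0 = 1
p4 (pos 4,5,6,7): XOR of data positions = 0⊕0⊕0 = 0
Codeword: 1110000

1110000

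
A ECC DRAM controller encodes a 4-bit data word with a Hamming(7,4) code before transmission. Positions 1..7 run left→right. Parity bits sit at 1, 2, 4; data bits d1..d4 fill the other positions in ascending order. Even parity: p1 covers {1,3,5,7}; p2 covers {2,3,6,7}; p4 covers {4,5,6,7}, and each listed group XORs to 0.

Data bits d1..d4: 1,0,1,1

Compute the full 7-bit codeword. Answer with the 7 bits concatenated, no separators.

Place data at non-parity positions: p1 p2 1 p4 0 1 1
p1 (pos 1,3,5,7): XOR of data positions = 1⊕0⊕1 = 0
p2 (pos 2,3,6,7): XOR of data positions = 1⊕1⊕1 = 1
p4 (pos 4,5,6,7): XOR of data positions = 0⊕1⊕1 = 0
Codeword: 0110011

0110011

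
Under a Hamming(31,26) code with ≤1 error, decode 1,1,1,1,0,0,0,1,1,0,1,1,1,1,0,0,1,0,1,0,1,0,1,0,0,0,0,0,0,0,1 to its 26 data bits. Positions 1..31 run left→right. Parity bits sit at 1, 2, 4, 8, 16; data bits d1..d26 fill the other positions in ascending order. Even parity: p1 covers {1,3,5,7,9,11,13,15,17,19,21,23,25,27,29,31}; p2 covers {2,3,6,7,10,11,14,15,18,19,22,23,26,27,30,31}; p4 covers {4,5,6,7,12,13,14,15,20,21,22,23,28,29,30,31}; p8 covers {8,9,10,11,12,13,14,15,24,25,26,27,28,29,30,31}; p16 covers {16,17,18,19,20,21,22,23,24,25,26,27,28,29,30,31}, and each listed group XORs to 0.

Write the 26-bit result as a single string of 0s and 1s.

10001011110101010100000011

s1 (pos 1,3,5,7,9,11,13,15,17,19,21,23,25,27,29,31): 1⊕1⊕0⊕0⊕1⊕1⊕1⊕0⊕1⊕1⊕1⊕1⊕0⊕0⊕0⊕1 = 0
s2 (pos 2,3,6,7,10,11,14,15,18,19,22,23,26,27,30,31): 1⊕1⊕0⊕0⊕0⊕1⊕1⊕0⊕0⊕1⊕0⊕1⊕0⊕0⊕0⊕1 = 1
s4 (pos 4,5,6,7,12,13,14,15,20,21,22,23,28,29,30,31): 1⊕0⊕0⊕0⊕1⊕1⊕1⊕0⊕0⊕1⊕0⊕1⊕0⊕0⊕0⊕1 = 1
s8 (pos 8,9,10,11,12,13,14,15,24,25,26,27,28,29,30,31): 1⊕1⊕0⊕1⊕1⊕1⊕1⊕0⊕0⊕0⊕0⊕0⊕0⊕0⊕0⊕1 = 1
s16 (pos 16,17,18,19,20,21,22,23,24,25,26,27,28,29,30,31): 0⊕1⊕0⊕1⊕0⊕1⊕0⊕1⊕0⊕0⊕0⊕0⊕0⊕0⊕0⊕1 = 1
Syndrome s16…s1 = 11110 → error at position 30.
Flip position 30: 1111000110111100101010100000001 → 1111000110111100101010100000011
Read data bits from positions 3,5,6,7,9,10,11,12,13,14,15,17,18,19,20,21,22,23,24,25,26,27,28,29,30,31: 10001011110101010100000011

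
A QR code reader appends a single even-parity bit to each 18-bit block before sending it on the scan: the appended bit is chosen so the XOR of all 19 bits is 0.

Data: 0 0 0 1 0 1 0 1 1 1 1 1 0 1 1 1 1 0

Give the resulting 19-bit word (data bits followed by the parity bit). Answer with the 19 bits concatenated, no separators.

XOR of the 18 data bits: 0⊕0⊕0⊕1⊕0⊕1⊕0⊕1⊕1⊕1⊕1⊕1⊕0⊕1⊕1⊕1⊕1⊕0 = 1
Parity bit = 1 (so all 19 bits XOR to 0).

0001010111110111101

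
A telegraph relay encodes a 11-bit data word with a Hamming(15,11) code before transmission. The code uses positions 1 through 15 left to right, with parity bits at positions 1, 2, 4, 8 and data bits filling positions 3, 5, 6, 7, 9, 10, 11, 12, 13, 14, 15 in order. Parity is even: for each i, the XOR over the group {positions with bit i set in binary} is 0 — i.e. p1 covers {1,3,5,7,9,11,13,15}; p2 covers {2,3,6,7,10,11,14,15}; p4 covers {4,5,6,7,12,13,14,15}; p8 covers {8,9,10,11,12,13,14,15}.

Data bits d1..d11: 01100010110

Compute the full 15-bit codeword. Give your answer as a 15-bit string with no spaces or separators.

Place data at non-parity positions: p1 p2 0 p4 1 1 0 p8 0 0 1 0 1 1 0
p1 (pos 1,3,5,7,9,11,13,15): XOR of data positions = 0⊕1⊕0⊕0⊕1⊕1⊕0 = 1
p2 (pos 2,3,6,7,10,11,14,15): XOR of data positions = 0⊕1⊕0⊕0⊕1⊕1⊕0 = 1
p4 (pos 4,5,6,7,12,13,14,15): XOR of data positions = 1⊕1⊕0⊕0⊕1⊕1⊕0 = 0
p8 (pos 8,9,10,11,12,13,14,15): XOR of data positions = 0⊕0⊕1⊕0⊕1⊕1⊕0 = 1
Codeword: 110011010010110

110011010010110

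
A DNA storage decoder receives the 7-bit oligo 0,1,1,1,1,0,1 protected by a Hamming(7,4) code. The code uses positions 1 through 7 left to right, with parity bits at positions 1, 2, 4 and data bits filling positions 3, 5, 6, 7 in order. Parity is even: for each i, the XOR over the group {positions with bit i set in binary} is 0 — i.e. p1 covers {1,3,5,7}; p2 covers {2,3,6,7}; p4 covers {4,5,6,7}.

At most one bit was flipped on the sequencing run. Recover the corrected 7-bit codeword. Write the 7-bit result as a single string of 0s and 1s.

s1 (pos 1,3,5,7): 0⊕1⊕1⊕1 = 1
s2 (pos 2,3,6,7): 1⊕1⊕0⊕1 = 1
s4 (pos 4,5,6,7): 1⊕1⊕0⊕1 = 1
Syndrome s4…s1 = 111 → error at position 7.
Flip position 7: 0111101 → 0111100

0111100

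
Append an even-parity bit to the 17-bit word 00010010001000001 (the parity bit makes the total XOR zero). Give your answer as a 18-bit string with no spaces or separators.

000100100010000010

XOR of the 17 data bits: 0⊕0⊕0⊕1⊕0⊕0⊕1⊕0⊕0⊕0⊕1⊕0⊕0⊕0⊕0⊕0⊕1 = 0
Parity bit = 0 (so all 18 bits XOR to 0).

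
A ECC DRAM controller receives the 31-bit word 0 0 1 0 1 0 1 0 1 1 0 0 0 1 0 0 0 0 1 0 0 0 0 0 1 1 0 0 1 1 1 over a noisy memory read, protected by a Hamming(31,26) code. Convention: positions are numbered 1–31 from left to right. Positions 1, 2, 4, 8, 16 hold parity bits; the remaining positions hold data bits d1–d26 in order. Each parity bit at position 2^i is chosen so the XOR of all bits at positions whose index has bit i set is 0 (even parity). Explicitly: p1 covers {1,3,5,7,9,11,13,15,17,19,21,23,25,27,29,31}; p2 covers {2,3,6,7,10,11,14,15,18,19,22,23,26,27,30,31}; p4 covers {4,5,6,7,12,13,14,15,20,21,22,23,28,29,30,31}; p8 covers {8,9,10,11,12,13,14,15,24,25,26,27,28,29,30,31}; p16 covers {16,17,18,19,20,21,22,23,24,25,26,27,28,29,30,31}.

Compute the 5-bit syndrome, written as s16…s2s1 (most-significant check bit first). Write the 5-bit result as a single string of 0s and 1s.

s1 (pos 1,3,5,7,9,11,13,15,17,19,21,23,25,27,29,31): 0⊕1⊕1⊕1⊕1⊕0⊕0⊕0⊕0⊕1⊕0⊕0⊕1⊕0⊕1⊕1 = 0
s2 (pos 2,3,6,7,10,11,14,15,18,19,22,23,26,27,30,31): 0⊕1⊕0⊕1⊕1⊕0⊕1⊕0⊕0⊕1⊕0⊕0⊕1⊕0⊕1⊕1 = 0
s4 (pos 4,5,6,7,12,13,14,15,20,21,22,23,28,29,30,31): 0⊕1⊕0⊕1⊕0⊕0⊕1⊕0⊕0⊕0⊕0⊕0⊕0⊕1⊕1⊕1 = 0
s8 (pos 8,9,10,11,12,13,14,15,24,25,26,27,28,29,30,31): 0⊕1⊕1⊕0⊕0⊕0⊕1⊕0⊕0⊕1⊕1⊕0⊕0⊕1⊕1⊕1 = 0
s16 (pos 16,17,18,19,20,21,22,23,24,25,26,27,28,29,30,31): 0⊕0⊕0⊕1⊕0⊕0⊕0⊕0⊕0⊕1⊕1⊕0⊕0⊕1⊕1⊕1 = 0
Syndrome s16…s1 = 00000 → no error.

00000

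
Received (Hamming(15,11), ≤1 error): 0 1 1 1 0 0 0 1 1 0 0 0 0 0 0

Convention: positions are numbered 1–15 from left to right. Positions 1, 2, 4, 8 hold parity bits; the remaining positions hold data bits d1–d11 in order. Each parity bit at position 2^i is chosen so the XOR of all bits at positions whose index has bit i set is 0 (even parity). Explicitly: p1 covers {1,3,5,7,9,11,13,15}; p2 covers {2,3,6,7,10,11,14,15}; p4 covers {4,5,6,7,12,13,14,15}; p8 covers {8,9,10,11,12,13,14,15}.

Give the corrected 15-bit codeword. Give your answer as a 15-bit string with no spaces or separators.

011000011000000

s1 (pos 1,3,5,7,9,11,13,15): 0⊕1⊕0⊕0⊕1⊕0⊕0⊕0 = 0
s2 (pos 2,3,6,7,10,11,14,15): 1⊕1⊕0⊕0⊕0⊕0⊕0⊕0 = 0
s4 (pos 4,5,6,7,12,13,14,15): 1⊕0⊕0⊕0⊕0⊕0⊕0⊕0 = 1
s8 (pos 8,9,10,11,12,13,14,15): 1⊕1⊕0⊕0⊕0⊕0⊕0⊕0 = 0
Syndrome s8…s1 = 0100 → error at position 4.
Flip position 4: 011100011000000 → 011000011000000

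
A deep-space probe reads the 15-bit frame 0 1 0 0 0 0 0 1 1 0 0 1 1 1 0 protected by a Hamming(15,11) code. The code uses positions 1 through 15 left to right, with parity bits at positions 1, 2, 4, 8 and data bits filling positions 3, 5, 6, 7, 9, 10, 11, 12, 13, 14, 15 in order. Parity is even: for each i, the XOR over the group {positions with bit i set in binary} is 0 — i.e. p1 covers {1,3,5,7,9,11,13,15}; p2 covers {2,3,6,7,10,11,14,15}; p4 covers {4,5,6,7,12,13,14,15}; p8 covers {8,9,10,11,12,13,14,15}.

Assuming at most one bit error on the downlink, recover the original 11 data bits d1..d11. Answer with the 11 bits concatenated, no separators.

00001000110

s1 (pos 1,3,5,7,9,11,13,15): 0⊕0⊕0⊕0⊕1⊕0⊕1⊕0 = 0
s2 (pos 2,3,6,7,10,11,14,15): 1⊕0⊕0⊕0⊕0⊕0⊕1⊕0 = 0
s4 (pos 4,5,6,7,12,13,14,15): 0⊕0⊕0⊕0⊕1⊕1⊕1⊕0 = 1
s8 (pos 8,9,10,11,12,13,14,15): 1⊕1⊕0⊕0⊕1⊕1⊕1⊕0 = 1
Syndrome s8…s1 = 1100 → error at position 12.
Flip position 12: 010000011001110 → 010000011000110
Read data bits from positions 3,5,6,7,9,10,11,12,13,14,15: 00001000110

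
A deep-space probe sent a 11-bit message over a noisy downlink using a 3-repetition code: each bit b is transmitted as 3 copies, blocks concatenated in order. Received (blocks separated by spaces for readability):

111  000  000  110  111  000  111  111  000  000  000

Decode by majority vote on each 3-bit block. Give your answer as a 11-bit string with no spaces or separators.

10011011000

Block 1 (111): 3 ones → 1
Block 2 (000): 0 ones → 0
Block 3 (000): 0 ones → 0
Block 4 (110): 2 ones → 1
Block 5 (111): 3 ones → 1
Block 6 (000): 0 ones → 0
Block 7 (111): 3 ones → 1
Block 8 (111): 3 ones → 1
Block 9 (000): 0 ones → 0
Block 10 (000): 0 ones → 0
Block 11 (000): 0 ones → 0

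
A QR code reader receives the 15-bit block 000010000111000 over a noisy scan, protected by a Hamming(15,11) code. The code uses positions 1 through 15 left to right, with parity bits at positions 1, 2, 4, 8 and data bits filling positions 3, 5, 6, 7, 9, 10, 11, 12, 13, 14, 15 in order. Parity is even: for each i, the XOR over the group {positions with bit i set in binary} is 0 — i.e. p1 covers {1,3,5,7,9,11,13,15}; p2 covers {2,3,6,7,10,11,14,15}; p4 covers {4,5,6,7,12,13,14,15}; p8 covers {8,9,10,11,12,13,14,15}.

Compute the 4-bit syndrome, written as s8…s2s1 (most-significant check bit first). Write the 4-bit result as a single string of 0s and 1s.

1000

s1 (pos 1,3,5,7,9,11,13,15): 0⊕0⊕1⊕0⊕0⊕1⊕0⊕0 = 0
s2 (pos 2,3,6,7,10,11,14,15): 0⊕0⊕0⊕0⊕1⊕1⊕0⊕0 = 0
s4 (pos 4,5,6,7,12,13,14,15): 0⊕1⊕0⊕0⊕1⊕0⊕0⊕0 = 0
s8 (pos 8,9,10,11,12,13,14,15): 0⊕0⊕1⊕1⊕1⊕0⊕0⊕0 = 1
Syndrome s8…s1 = 1000 → error at position 8.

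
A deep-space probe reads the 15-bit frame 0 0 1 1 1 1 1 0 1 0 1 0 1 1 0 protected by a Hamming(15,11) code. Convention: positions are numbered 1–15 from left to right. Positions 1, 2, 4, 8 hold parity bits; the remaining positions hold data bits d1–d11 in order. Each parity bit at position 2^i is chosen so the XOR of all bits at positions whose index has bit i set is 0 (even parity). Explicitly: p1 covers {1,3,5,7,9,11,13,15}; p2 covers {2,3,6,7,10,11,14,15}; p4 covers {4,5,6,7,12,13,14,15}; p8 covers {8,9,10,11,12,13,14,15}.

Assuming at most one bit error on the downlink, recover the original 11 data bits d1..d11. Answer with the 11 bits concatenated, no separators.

s1 (pos 1,3,5,7,9,11,13,15): 0⊕1⊕1⊕1⊕1⊕1⊕1⊕0 = 0
s2 (pos 2,3,6,7,10,11,14,15): 0⊕1⊕1⊕1⊕0⊕1⊕1⊕0 = 1
s4 (pos 4,5,6,7,12,13,14,15): 1⊕1⊕1⊕1⊕0⊕1⊕1⊕0 = 0
s8 (pos 8,9,10,11,12,13,14,15): 0⊕1⊕0⊕1⊕0⊕1⊕1⊕0 = 0
Syndrome s8…s1 = 0010 → error at position 2.
Flip position 2: 001111101010110 → 011111101010110
Read data bits from positions 3,5,6,7,9,10,11,12,13,14,15: 11111010110

11111010110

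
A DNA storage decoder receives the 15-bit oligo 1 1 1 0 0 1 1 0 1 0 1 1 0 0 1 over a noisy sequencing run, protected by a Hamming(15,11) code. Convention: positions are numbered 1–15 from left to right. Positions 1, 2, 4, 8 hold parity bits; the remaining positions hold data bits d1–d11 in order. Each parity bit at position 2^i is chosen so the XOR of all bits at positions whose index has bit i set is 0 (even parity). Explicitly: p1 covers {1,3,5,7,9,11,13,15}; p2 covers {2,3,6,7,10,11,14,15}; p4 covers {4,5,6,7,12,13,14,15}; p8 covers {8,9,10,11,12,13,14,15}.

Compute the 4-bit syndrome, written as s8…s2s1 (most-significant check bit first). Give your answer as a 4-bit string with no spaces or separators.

s1 (pos 1,3,5,7,9,11,13,15): 1⊕1⊕0⊕1⊕1⊕1⊕0⊕1 = 0
s2 (pos 2,3,6,7,10,11,14,15): 1⊕1⊕1⊕1⊕0⊕1⊕0⊕1 = 0
s4 (pos 4,5,6,7,12,13,14,15): 0⊕0⊕1⊕1⊕1⊕0⊕0⊕1 = 0
s8 (pos 8,9,10,11,12,13,14,15): 0⊕1⊕0⊕1⊕1⊕0⊕0⊕1 = 0
Syndrome s8…s1 = 0000 → no error.

0000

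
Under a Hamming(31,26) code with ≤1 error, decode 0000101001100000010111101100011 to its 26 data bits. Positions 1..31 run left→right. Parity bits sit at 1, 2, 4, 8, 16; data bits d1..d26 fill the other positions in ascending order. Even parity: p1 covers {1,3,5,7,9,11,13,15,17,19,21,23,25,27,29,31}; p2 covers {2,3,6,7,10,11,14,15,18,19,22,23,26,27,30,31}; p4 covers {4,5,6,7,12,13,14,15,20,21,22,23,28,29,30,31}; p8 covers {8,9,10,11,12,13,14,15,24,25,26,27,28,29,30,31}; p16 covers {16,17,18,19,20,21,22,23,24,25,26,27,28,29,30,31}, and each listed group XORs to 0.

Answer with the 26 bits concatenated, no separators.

01010110000011111101100011

s1 (pos 1,3,5,7,9,11,13,15,17,19,21,23,25,27,29,31): 0⊕0⊕1⊕1⊕0⊕1⊕0⊕0⊕0⊕0⊕1⊕1⊕1⊕0⊕0⊕1 = 1
s2 (pos 2,3,6,7,10,11,14,15,18,19,22,23,26,27,30,31): 0⊕0⊕0⊕1⊕1⊕1⊕0⊕0⊕1⊕0⊕1⊕1⊕1⊕0⊕1⊕1 = 1
s4 (pos 4,5,6,7,12,13,14,15,20,21,22,23,28,29,30,31): 0⊕1⊕0⊕1⊕0⊕0⊕0⊕0⊕1⊕1⊕1⊕1⊕0⊕0⊕1⊕1 = 0
s8 (pos 8,9,10,11,12,13,14,15,24,25,26,27,28,29,30,31): 0⊕0⊕1⊕1⊕0⊕0⊕0⊕0⊕0⊕1⊕1⊕0⊕0⊕0⊕1⊕1 = 0
s16 (pos 16,17,18,19,20,21,22,23,24,25,26,27,28,29,30,31): 0⊕0⊕1⊕0⊕1⊕1⊕1⊕1⊕0⊕1⊕1⊕0⊕0⊕0⊕1⊕1 = 1
Syndrome s16…s1 = 10011 → error at position 19.
Flip position 19: 0000101001100000010111101100011 → 0000101001100000011111101100011
Read data bits from positions 3,5,6,7,9,10,11,12,13,14,15,17,18,19,20,21,22,23,24,25,26,27,28,29,30,31: 01010110000011111101100011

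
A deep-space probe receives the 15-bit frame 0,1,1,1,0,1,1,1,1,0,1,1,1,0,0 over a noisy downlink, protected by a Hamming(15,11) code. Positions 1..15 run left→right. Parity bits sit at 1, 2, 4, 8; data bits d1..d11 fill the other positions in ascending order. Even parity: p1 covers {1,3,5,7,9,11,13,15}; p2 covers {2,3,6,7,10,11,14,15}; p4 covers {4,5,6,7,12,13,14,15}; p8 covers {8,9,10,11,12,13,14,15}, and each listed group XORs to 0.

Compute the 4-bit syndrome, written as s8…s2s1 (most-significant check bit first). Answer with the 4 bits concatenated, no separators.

1111

s1 (pos 1,3,5,7,9,11,13,15): 0⊕1⊕0⊕1⊕1⊕1⊕1⊕0 = 1
s2 (pos 2,3,6,7,10,11,14,15): 1⊕1⊕1⊕1⊕0⊕1⊕0⊕0 = 1
s4 (pos 4,5,6,7,12,13,14,15): 1⊕0⊕1⊕1⊕1⊕1⊕0⊕0 = 1
s8 (pos 8,9,10,11,12,13,14,15): 1⊕1⊕0⊕1⊕1⊕1⊕0⊕0 = 1
Syndrome s8…s1 = 1111 → error at position 15.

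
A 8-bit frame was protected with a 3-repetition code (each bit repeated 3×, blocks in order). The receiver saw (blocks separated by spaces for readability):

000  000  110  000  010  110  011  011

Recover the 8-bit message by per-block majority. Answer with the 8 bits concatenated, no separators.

Block 1 (000): 0 ones → 0
Block 2 (000): 0 ones → 0
Block 3 (110): 2 ones → 1
Block 4 (000): 0 ones → 0
Block 5 (010): 1 one → 0
Block 6 (110): 2 ones → 1
Block 7 (011): 2 ones → 1
Block 8 (011): 2 ones → 1

00100111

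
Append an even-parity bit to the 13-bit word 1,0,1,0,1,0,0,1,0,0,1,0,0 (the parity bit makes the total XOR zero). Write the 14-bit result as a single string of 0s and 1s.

10101001001001

XOR of the 13 data bits: 1⊕0⊕1⊕0⊕1⊕0⊕0⊕1⊕0⊕0⊕1⊕0⊕0 = 1
Parity bit = 1 (so all 14 bits XOR to 0).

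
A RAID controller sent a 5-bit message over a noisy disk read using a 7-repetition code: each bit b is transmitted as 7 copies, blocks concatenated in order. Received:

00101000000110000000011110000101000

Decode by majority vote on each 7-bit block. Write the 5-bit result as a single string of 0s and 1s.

Block 1 (0010100): 2 ones → 0
Block 2 (0000110): 2 ones → 0
Block 3 (0000000): 0 ones → 0
Block 4 (1111000): 4 ones → 1
Block 5 (0101000): 2 ones → 0

00010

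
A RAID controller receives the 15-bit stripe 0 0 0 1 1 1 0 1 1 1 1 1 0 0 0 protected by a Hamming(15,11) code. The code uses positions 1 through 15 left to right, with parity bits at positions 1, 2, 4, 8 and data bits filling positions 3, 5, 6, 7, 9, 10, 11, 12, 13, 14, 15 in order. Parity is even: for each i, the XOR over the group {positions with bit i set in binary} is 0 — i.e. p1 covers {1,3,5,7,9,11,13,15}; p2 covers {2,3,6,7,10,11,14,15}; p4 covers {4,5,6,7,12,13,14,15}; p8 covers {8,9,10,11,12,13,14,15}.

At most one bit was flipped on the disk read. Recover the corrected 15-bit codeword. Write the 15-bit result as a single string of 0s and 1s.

s1 (pos 1,3,5,7,9,11,13,15): 0⊕0⊕1⊕0⊕1⊕1⊕0⊕0 = 1
s2 (pos 2,3,6,7,10,11,14,15): 0⊕0⊕1⊕0⊕1⊕1⊕0⊕0 = 1
s4 (pos 4,5,6,7,12,13,14,15): 1⊕1⊕1⊕0⊕1⊕0⊕0⊕0 = 0
s8 (pos 8,9,10,11,12,13,14,15): 1⊕1⊕1⊕1⊕1⊕0⊕0⊕0 = 1
Syndrome s8…s1 = 1011 → error at position 11.
Flip position 11: 000111011111000 → 000111011101000

000111011101000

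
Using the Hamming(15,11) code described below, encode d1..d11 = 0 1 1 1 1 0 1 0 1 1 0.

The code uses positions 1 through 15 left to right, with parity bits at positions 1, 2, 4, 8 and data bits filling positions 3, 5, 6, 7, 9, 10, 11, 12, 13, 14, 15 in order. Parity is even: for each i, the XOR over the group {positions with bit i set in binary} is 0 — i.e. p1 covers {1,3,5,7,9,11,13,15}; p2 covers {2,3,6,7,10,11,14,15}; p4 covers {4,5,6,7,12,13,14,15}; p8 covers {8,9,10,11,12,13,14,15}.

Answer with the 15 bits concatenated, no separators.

Place data at non-parity positions: p1 p2 0 p4 1 1 1 p8 1 0 1 0 1 1 0
p1 (pos 1,3,5,7,9,11,13,15): XOR of data positions = 0⊕1⊕1⊕1⊕1⊕1⊕0 = 1
p2 (pos 2,3,6,7,10,11,14,15): XOR of data positions = 0⊕1⊕1⊕0⊕1⊕1⊕0 = 0
p4 (pos 4,5,6,7,12,13,14,15): XOR of data positions = 1⊕1⊕1⊕0⊕1⊕1⊕0 = 1
p8 (pos 8,9,10,11,12,13,14,15): XOR of data positions = 1⊕0⊕1⊕0⊕1⊕1⊕0 = 0
Codeword: 100111101010110

100111101010110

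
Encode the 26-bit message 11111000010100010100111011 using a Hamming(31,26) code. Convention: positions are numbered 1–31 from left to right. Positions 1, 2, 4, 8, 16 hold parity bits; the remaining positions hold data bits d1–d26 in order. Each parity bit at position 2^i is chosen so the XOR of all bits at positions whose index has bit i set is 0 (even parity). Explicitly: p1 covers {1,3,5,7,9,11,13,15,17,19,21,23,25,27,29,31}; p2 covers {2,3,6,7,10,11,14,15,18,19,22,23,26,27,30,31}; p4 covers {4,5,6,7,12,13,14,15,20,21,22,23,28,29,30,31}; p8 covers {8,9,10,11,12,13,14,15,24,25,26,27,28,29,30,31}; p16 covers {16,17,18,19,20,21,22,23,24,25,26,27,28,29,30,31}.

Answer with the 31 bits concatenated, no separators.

Place data at non-parity positions: p1 p2 1 p4 1 1 1 p8 1 0 0 0 0 1 0 p16 1 0 0 0 1 0 1 0 0 1 1 1 0 1 1
p1 (pos 1,3,5,7,9,11,13,15,17,19,21,23,25,27,29,31): XOR of data positions = 1⊕1⊕1⊕1⊕0⊕0⊕0⊕1⊕0⊕1⊕1⊕0⊕1⊕0⊕1 = 1
p2 (pos 2,3,6,7,10,11,14,15,18,19,22,23,26,27,30,31): XOR of data positions = 1⊕1⊕1⊕0⊕0⊕1⊕0⊕0⊕0⊕0⊕1⊕1⊕1⊕1⊕1 = 1
p4 (pos 4,5,6,7,12,13,14,15,20,21,22,23,28,29,30,31): XOR of data positions = 1⊕1⊕1⊕0⊕0⊕1⊕0⊕0⊕1⊕0⊕1⊕1⊕0⊕1⊕1 = 1
p8 (pos 8,9,10,11,12,13,14,15,24,25,26,27,28,29,30,31): XOR of data positions = 1⊕0⊕0⊕0⊕0⊕1⊕0⊕0⊕0⊕1⊕1⊕1⊕0⊕1⊕1 = 1
p16 (pos 16,17,18,19,20,21,22,23,24,25,26,27,28,29,30,31): XOR of data positions = 1⊕0⊕0⊕0⊕1⊕0⊕1⊕0⊕0⊕1⊕1⊕1⊕0⊕1⊕1 = 0
Codeword: 1111111110000100100010100111011

1111111110000100100010100111011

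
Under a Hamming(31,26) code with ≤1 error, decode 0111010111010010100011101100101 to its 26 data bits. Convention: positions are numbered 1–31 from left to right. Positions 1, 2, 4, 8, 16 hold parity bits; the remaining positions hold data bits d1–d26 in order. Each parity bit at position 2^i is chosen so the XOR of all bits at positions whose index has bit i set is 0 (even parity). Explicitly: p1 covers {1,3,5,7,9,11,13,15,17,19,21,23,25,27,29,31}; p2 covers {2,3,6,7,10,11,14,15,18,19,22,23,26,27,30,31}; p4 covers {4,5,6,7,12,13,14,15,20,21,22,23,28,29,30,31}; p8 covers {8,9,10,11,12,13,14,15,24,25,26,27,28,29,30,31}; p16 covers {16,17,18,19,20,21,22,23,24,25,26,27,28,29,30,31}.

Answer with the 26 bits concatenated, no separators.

s1 (pos 1,3,5,7,9,11,13,15,17,19,21,23,25,27,29,31): 0⊕1⊕0⊕0⊕1⊕0⊕0⊕1⊕1⊕0⊕1⊕1⊕1⊕0⊕1⊕1 = 1
s2 (pos 2,3,6,7,10,11,14,15,18,19,22,23,26,27,30,31): 1⊕1⊕1⊕0⊕1⊕0⊕0⊕1⊕0⊕0⊕1⊕1⊕1⊕0⊕0⊕1 = 1
s4 (pos 4,5,6,7,12,13,14,15,20,21,22,23,28,29,30,31): 1⊕0⊕1⊕0⊕1⊕0⊕0⊕1⊕0⊕1⊕1⊕1⊕0⊕1⊕0⊕1 = 1
s8 (pos 8,9,10,11,12,13,14,15,24,25,26,27,28,29,30,31): 1⊕1⊕1⊕0⊕1⊕0⊕0⊕1⊕0⊕1⊕1⊕0⊕0⊕1⊕0⊕1 = 1
s16 (pos 16,17,18,19,20,21,22,23,24,25,26,27,28,29,30,31): 0⊕1⊕0⊕0⊕0⊕1⊕1⊕1⊕0⊕1⊕1⊕0⊕0⊕1⊕0⊕1 = 0
Syndrome s16…s1 = 01111 → error at position 15.
Flip position 15: 0111010111010010100011101100101 → 0111010111010000100011101100101
Read data bits from positions 3,5,6,7,9,10,11,12,13,14,15,17,18,19,20,21,22,23,24,25,26,27,28,29,30,31: 10101101000100011101100101

10101101000100011101100101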